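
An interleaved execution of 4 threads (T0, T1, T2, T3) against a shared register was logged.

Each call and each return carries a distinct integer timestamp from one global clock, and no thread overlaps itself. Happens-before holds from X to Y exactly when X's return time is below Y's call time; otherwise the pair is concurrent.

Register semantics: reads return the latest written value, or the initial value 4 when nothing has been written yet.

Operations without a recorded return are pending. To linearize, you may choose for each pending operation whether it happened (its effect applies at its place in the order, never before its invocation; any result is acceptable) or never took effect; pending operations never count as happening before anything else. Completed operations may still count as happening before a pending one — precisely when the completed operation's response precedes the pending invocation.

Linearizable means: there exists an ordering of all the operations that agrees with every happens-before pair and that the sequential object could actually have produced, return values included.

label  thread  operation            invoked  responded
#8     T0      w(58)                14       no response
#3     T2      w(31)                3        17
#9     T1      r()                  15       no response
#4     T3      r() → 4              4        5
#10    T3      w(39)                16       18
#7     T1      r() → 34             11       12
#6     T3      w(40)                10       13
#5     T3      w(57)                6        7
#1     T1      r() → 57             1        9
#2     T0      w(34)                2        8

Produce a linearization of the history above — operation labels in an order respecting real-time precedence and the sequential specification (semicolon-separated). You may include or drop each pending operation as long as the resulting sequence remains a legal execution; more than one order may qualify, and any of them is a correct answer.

1. #4 r() → 4, leaving value 4
2. #3 w(31), leaving value 31
3. #5 w(57), leaving value 57
4. #1 r() → 57, leaving value 57
5. #2 w(34), leaving value 34
6. #7 r() → 34, leaving value 34
7. #6 w(40), leaving value 40
8. #8 w(58) (pending, included), leaving value 58
9. #9 r() (pending, included), leaving value 58
10. #10 w(39), leaving value 39

#4; #3; #5; #1; #2; #7; #6; #8; #9; #10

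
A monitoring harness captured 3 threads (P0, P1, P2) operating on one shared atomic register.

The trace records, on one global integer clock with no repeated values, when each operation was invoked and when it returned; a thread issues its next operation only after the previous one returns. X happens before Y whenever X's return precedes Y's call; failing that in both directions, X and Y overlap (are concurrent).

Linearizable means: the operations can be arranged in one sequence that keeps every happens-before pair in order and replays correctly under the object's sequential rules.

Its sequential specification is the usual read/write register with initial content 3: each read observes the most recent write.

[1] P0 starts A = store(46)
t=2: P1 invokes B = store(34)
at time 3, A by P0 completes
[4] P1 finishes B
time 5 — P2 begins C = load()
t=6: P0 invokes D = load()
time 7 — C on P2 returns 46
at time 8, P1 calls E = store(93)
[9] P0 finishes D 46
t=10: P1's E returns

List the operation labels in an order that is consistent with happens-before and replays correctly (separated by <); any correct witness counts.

after step 1 (B store(34)): value 34
after step 2 (A store(46)): value 46
after step 3 (C load() → 46): value 46
after step 4 (D load() → 46): value 46
after step 5 (E store(93)): value 93

B < A < C < D < E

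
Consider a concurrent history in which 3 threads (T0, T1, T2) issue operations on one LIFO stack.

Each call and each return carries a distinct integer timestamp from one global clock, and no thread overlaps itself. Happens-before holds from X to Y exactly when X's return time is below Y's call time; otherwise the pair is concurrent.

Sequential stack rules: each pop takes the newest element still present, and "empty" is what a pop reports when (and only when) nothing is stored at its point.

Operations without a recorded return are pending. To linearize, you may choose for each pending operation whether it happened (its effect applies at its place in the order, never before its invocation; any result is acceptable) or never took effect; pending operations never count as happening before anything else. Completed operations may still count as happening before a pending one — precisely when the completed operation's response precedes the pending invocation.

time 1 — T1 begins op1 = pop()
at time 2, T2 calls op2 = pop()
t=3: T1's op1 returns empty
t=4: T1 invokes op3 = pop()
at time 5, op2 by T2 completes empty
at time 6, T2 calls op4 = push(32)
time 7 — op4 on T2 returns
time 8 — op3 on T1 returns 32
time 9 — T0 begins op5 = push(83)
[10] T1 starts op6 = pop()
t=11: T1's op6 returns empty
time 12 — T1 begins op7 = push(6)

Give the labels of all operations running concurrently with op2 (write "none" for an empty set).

op1, op3

overlap test against op2 [2,5]: concurrent iff the interval meets 2..5
op1 [1,3]: concurrent
op3 [4,8]: concurrent
op4 [6,7]: after
op5 [9,…): after
op6 [10,11]: after
op7 [12,…): after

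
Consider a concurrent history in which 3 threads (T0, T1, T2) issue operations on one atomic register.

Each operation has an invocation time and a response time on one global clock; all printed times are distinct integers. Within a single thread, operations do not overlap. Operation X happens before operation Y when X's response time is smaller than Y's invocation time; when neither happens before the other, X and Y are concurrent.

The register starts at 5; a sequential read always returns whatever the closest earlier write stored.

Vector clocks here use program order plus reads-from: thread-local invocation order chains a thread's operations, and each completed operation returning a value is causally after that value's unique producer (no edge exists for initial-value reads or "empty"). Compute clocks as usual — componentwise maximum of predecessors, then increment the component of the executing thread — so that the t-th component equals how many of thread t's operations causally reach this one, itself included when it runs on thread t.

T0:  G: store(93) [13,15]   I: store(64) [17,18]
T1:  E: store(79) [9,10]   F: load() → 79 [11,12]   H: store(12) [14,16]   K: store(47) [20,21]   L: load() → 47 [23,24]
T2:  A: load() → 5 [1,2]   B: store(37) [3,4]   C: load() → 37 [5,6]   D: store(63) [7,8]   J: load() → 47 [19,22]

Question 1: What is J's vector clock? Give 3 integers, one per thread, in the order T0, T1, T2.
Answer: (0, 4, 5)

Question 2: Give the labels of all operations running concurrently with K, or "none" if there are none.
Answer: J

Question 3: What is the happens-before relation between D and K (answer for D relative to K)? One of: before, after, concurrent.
Answer: before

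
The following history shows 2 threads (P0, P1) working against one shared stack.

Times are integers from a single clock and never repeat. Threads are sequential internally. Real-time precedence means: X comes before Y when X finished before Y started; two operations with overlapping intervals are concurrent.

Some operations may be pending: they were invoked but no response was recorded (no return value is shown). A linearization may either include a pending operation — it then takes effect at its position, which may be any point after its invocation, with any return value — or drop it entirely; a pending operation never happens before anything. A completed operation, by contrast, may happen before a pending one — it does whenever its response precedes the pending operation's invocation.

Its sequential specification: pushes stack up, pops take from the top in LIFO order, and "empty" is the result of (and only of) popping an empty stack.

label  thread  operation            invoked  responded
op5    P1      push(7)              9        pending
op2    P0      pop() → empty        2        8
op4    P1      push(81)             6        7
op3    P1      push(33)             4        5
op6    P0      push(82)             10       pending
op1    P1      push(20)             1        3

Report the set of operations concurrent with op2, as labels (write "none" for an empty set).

op1, op3, op4

op2 spans [2,8]: anything still running between times 2 and 8 counts as concurrent
op1 [1,3]: concurrent
op3 [4,5]: concurrent
op4 [6,7]: concurrent
op5 [9,…): after
op6 [10,…): after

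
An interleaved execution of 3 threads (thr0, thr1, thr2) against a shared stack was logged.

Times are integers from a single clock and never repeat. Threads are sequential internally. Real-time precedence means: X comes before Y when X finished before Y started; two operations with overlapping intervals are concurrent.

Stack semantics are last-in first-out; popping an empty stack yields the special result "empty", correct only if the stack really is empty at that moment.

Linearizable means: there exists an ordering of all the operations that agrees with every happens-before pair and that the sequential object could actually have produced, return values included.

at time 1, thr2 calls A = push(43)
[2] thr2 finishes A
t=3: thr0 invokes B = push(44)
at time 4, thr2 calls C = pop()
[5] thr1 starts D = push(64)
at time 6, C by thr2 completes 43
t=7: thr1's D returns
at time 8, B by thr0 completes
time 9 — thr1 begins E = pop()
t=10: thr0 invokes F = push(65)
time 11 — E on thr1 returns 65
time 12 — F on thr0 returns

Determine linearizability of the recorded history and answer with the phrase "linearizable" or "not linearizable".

linearizable

one valid linearization: A, C, B, D, F, E
after step 1 (A push(43)): stack <43>
after step 2 (C pop() → 43): stack <>
after step 3 (B push(44)): stack <44>
after step 4 (D push(64)): stack <44,64>
after step 5 (F push(65)): stack <44,64,65>
after step 6 (E pop() → 65): stack <44,64>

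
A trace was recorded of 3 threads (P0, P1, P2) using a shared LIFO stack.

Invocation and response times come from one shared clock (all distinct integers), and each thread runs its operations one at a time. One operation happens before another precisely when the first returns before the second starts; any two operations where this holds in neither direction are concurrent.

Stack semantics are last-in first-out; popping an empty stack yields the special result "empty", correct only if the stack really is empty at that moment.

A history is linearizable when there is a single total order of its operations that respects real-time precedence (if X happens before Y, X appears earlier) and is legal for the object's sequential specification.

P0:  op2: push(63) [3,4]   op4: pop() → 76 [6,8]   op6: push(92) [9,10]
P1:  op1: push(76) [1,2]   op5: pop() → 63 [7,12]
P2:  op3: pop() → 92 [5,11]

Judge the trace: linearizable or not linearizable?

a witness: op1, op2, op5, op4, op6, op3
after step 1 (op1 push(76)): stack <76>
after step 2 (op2 push(63)): stack <76,63>
after step 3 (op5 pop() → 63): stack <76>
after step 4 (op4 pop() → 76): stack <>
after step 5 (op6 push(92)): stack <92>
after step 6 (op3 pop() → 92): stack <>

linearizable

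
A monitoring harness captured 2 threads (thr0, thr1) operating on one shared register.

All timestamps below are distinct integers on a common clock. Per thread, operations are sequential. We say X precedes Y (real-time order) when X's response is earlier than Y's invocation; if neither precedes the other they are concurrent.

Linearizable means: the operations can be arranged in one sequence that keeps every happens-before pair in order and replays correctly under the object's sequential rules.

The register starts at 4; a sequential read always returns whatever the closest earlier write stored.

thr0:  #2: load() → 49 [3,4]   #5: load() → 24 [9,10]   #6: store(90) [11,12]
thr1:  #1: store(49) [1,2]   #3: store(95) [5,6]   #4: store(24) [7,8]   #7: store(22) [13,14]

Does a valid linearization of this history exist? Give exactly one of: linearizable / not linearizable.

one valid linearization: #1, #2, #3, #4, #5, #6, #7
step 1: #1 store(49) — value 49
step 2: #2 load() → 49 — value 49
step 3: #3 store(95) — value 95
step 4: #4 store(24) — value 24
step 5: #5 load() → 24 — value 24
step 6: #6 store(90) — value 90
step 7: #7 store(22) — value 22

linearizable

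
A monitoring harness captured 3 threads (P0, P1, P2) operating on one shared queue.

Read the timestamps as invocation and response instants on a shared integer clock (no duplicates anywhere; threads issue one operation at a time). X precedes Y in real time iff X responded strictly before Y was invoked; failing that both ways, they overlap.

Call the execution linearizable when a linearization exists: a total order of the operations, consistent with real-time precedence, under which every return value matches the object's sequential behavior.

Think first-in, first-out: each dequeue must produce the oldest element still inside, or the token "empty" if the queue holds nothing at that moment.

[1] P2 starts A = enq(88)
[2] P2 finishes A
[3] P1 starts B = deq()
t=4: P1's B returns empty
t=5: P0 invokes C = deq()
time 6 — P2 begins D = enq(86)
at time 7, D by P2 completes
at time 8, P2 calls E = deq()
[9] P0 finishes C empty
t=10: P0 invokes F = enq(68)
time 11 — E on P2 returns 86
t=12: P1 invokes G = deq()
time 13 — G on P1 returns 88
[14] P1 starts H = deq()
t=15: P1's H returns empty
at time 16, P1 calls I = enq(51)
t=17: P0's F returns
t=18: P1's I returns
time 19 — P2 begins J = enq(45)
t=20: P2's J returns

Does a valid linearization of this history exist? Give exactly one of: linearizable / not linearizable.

prefix check: 1..3 passes, 1..4 fails once B's time-4 response joins
one real-time candidate order over the 2 completed operations — the queue replay rejects it
sample order A, B stalls at step 2 — B deq() → empty has no legal effect

not linearizable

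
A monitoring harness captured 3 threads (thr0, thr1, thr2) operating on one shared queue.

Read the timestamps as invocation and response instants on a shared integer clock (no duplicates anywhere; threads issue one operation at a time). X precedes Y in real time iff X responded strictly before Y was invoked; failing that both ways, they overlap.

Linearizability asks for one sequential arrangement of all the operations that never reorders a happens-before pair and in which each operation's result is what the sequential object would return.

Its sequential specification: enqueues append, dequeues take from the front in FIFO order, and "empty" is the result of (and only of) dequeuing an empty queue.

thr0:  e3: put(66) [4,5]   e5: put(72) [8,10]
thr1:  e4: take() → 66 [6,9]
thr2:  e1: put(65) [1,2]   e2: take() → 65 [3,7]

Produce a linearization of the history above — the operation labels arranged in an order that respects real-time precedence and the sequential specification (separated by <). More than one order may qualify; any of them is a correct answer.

e1 < e2 < e3 < e4 < e5

1. e1 put(65), leaving queue <65>
2. e2 take() → 65, leaving queue <>
3. e3 put(66), leaving queue <66>
4. e4 take() → 66, leaving queue <>
5. e5 put(72), leaving queue <72>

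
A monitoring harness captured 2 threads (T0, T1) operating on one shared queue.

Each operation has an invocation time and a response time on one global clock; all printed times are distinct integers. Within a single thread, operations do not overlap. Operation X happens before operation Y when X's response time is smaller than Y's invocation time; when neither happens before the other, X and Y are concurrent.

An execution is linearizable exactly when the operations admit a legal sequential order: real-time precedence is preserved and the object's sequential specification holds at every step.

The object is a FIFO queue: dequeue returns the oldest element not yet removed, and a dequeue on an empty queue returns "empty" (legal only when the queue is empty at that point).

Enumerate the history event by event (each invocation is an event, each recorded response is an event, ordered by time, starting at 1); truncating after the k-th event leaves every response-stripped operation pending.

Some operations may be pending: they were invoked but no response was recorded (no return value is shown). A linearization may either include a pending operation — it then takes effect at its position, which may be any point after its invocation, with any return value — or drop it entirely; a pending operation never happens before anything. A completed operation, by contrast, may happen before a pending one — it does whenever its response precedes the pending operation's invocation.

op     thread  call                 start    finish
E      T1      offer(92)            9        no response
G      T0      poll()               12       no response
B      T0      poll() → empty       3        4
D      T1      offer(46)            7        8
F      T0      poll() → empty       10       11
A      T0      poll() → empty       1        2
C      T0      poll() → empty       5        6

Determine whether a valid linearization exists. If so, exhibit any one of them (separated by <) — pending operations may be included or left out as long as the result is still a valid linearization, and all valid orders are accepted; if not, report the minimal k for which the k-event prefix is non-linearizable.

not linearizable — minimal violating prefix: 11 events

events 1..10 are fine; event 11 — the response of F at time 11 — makes the prefix non-linearizable
exactly one order of the 5 completed ops respects real time; the queue replay fails
every completion of the 1 pending operation (E) was checked; none linearizes
e.g. A, B, C, D, F (pending dropped): illegal at step 5, since F poll() → empty cannot apply there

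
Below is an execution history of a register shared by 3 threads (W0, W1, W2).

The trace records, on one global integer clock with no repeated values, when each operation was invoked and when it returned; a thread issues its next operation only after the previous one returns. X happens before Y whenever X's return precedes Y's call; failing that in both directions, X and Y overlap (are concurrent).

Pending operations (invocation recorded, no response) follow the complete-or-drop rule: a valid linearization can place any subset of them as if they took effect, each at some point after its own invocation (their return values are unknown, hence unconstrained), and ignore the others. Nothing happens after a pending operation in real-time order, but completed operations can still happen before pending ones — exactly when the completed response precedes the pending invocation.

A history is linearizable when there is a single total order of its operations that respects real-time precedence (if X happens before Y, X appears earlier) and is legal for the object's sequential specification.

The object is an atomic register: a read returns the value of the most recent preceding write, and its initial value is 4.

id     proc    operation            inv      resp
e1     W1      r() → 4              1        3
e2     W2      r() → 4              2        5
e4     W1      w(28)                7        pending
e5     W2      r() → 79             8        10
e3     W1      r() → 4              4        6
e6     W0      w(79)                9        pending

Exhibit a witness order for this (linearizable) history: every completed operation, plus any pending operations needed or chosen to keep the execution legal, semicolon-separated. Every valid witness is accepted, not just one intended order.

e1; e2; e3; e4; e6; e5

after step 1 (e1 r() → 4): value 4
after step 2 (e2 r() → 4): value 4
after step 3 (e3 r() → 4): value 4
after step 4 (e4 w(28) (pending, included)): value 28
after step 5 (e6 w(79) (pending, included)): value 79
after step 6 (e5 r() → 79): value 79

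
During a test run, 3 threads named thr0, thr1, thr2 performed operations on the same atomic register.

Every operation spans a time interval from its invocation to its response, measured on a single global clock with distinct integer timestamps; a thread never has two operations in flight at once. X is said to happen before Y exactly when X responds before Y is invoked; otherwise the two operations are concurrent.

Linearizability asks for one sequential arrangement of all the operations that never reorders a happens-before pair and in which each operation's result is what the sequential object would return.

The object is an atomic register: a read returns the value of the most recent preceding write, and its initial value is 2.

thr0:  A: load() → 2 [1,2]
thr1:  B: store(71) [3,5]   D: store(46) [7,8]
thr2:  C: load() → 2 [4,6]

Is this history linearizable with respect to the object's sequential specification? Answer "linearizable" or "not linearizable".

linearizable

witness order: A, C, B, D
after step 1 (A load() → 2): value 2
after step 2 (C load() → 2): value 2
after step 3 (B store(71)): value 71
after step 4 (D store(46)): value 46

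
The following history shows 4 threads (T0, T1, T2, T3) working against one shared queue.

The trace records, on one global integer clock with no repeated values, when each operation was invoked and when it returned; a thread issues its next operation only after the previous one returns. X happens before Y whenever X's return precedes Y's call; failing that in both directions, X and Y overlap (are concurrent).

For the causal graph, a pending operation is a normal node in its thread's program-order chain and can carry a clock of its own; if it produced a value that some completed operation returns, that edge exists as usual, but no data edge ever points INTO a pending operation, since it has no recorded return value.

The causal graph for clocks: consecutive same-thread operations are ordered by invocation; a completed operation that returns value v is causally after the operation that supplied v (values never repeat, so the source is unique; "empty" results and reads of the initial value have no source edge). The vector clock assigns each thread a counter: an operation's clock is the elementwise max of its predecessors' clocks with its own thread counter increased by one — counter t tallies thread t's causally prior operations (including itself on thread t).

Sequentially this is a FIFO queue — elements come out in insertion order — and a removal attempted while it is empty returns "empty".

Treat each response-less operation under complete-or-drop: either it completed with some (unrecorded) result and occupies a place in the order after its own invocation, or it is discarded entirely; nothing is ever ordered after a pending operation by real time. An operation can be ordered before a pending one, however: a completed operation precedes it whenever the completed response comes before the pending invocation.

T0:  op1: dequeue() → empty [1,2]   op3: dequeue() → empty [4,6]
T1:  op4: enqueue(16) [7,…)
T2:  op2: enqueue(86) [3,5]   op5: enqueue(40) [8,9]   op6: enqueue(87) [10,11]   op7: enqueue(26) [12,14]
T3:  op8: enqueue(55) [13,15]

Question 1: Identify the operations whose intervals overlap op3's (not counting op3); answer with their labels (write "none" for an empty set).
Answer: op2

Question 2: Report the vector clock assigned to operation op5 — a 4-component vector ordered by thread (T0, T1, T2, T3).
Answer: (0, 0, 2, 0)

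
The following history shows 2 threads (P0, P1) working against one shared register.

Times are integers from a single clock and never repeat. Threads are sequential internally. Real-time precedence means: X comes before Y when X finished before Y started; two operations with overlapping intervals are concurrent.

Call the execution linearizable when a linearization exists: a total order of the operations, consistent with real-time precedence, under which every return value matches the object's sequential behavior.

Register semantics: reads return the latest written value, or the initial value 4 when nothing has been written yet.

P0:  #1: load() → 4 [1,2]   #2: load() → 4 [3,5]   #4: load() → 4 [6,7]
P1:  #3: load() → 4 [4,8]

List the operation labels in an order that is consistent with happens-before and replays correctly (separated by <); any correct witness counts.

step 1: #1 load() → 4 — value 4
step 2: #2 load() → 4 — value 4
step 3: #3 load() → 4 — value 4
step 4: #4 load() → 4 — value 4

#1 < #2 < #3 < #4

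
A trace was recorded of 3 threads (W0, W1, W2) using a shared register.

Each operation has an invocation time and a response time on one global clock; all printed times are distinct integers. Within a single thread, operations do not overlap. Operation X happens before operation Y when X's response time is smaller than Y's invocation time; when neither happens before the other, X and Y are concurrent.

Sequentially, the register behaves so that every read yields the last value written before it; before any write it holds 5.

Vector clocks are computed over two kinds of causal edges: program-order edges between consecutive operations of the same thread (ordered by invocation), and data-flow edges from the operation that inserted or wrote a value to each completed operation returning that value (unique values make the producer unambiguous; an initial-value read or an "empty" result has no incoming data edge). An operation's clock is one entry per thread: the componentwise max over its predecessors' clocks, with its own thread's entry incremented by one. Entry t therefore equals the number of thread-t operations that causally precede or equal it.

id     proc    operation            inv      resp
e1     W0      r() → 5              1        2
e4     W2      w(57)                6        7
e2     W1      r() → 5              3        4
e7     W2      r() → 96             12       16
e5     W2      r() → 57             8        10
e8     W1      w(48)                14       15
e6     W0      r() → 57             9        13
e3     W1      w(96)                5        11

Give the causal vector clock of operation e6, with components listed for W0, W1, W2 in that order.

(2, 0, 1)

VC(e4, invoked at 6): no causal predecessors; +1 on W2 → (0, 0, 1)
VC(e2, invoked at 3): no causal predecessors; +1 on W1 → (0, 1, 0)
VC(e1, invoked at 1): no causal predecessors; +1 on W0 → (1, 0, 0)
VC(e5, invoked at 8): max of VC(e4)=(0, 0, 1), then +1 on thread W2 → (0, 0, 2)
VC(e3, invoked at 5): max of VC(e2)=(0, 1, 0), then +1 on thread W1 → (0, 2, 0)
VC(e8, invoked at 14): max of VC(e3)=(0, 2, 0), then +1 on thread W1 → (0, 3, 0)
VC(e6, invoked at 9): max of VC(e1)=(1, 0, 0), VC(e4)=(0, 0, 1), then +1 on thread W0 → (2, 0, 1)
VC(e7, invoked at 12): max of VC(e3)=(0, 2, 0), VC(e5)=(0, 0, 2), then +1 on thread W2 → (0, 2, 3)
target: VC(e6) = (2, 0, 1)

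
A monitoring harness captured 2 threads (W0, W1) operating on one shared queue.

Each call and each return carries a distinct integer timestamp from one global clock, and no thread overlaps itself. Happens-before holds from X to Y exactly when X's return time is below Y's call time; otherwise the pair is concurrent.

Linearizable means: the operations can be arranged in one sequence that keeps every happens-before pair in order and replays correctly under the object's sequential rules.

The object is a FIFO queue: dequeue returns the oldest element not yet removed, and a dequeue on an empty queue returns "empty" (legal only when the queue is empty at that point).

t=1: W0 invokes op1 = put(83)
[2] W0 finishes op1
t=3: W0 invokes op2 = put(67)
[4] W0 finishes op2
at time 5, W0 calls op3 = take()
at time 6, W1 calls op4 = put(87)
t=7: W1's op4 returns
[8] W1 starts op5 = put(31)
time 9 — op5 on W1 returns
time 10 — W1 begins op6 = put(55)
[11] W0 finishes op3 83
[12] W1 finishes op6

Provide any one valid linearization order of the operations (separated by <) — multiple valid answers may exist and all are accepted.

op1 < op2 < op3 < op4 < op5 < op6

step 1: op1 put(83) — queue <83>
step 2: op2 put(67) — queue <83,67>
step 3: op3 take() → 83 — queue <67>
step 4: op4 put(87) — queue <67,87>
step 5: op5 put(31) — queue <67,87,31>
step 6: op6 put(55) — queue <67,87,31,55>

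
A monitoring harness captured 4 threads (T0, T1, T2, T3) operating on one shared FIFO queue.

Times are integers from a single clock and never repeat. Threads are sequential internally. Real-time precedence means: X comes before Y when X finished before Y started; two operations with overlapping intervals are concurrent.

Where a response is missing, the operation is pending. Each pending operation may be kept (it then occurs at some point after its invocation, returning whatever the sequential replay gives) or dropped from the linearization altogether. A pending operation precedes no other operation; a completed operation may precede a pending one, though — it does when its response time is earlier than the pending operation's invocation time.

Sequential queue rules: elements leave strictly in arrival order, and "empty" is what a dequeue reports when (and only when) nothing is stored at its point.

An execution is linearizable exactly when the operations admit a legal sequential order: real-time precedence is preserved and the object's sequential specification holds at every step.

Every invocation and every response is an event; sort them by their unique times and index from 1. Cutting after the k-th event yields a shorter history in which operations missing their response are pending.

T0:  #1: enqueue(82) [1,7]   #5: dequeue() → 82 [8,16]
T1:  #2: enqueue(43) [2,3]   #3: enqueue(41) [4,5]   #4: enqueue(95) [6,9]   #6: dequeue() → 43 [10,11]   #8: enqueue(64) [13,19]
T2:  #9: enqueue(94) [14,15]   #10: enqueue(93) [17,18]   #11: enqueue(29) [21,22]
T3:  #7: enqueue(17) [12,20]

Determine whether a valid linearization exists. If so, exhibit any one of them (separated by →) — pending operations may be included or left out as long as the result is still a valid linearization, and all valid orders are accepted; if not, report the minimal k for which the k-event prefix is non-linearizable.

step 1: #1 enqueue(82) — queue <82>
step 2: #2 enqueue(43) — queue <82,43>
step 3: #3 enqueue(41) — queue <82,43,41>
step 4: #4 enqueue(95) — queue <82,43,41,95>
step 5: #5 dequeue() → 82 — queue <43,41,95>
step 6: #6 dequeue() → 43 — queue <41,95>
step 7: #7 enqueue(17) — queue <41,95,17>
step 8: #8 enqueue(64) — queue <41,95,17,64>
step 9: #9 enqueue(94) — queue <41,95,17,64,94>
step 10: #10 enqueue(93) — queue <41,95,17,64,94,93>
step 11: #11 enqueue(29) — queue <41,95,17,64,94,93,29>

linearizable — witness: #1 → #2 → #3 → #4 → #5 → #6 → #7 → #8 → #9 → #10 → #11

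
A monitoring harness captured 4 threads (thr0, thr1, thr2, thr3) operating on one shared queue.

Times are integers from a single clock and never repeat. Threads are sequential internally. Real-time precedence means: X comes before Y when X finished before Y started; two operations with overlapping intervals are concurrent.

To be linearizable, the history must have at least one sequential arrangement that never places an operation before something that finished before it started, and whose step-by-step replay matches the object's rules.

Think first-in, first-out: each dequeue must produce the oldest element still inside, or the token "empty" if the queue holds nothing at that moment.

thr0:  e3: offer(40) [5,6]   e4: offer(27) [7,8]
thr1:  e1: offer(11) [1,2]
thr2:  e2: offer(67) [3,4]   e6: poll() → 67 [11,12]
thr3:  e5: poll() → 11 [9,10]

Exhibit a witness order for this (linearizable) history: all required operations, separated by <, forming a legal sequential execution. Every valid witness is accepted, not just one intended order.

e1 < e2 < e3 < e4 < e5 < e6

1. e1 offer(11), leaving queue <11>
2. e2 offer(67), leaving queue <11,67>
3. e3 offer(40), leaving queue <11,67,40>
4. e4 offer(27), leaving queue <11,67,40,27>
5. e5 poll() → 11, leaving queue <67,40,27>
6. e6 poll() → 67, leaving queue <40,27>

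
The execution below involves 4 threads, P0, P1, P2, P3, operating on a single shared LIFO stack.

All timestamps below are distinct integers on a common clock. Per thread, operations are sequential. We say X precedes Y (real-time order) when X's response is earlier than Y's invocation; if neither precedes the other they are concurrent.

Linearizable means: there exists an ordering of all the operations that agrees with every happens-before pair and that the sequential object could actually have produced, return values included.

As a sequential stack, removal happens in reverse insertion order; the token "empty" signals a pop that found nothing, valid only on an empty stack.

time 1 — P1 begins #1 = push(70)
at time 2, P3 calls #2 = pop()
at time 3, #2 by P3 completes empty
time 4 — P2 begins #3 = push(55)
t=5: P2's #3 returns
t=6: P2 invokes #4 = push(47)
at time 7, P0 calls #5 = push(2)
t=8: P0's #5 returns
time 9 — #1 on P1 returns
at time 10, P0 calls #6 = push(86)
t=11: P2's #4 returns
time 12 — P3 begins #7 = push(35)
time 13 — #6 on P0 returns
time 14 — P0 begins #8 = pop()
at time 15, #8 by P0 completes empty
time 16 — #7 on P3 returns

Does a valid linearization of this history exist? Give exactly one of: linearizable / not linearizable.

already the first 15 events (up to #8's response at time 15) admit no linearization; the first 14 still do
all 14 real-time-respecting orders fail — 7 completed LIFO stack operations, no legal replay
no escape via the 1 pending operation (#7): every completion choice fails
take #1, #2, #3, #4, #5, #6, #8 (pending dropped): step 2 already fails, because #2 pop() → empty cannot occur there
take #1, #2, #3, #5, #4, #6, #8 (pending dropped): step 2 already fails, because #2 pop() → empty cannot occur there

not linearizable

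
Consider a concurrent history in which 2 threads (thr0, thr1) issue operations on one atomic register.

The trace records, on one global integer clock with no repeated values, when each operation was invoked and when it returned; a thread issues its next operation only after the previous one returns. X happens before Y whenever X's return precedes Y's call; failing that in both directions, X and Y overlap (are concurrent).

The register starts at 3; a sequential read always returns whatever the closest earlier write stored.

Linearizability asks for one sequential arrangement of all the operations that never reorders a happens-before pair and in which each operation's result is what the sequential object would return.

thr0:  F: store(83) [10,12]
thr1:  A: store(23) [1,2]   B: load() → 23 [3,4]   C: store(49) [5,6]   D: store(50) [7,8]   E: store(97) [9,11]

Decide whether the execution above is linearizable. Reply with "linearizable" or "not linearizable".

a witness: A, B, C, D, E, F
1. A store(23), leaving value 23
2. B load() → 23, leaving value 23
3. C store(49), leaving value 49
4. D store(50), leaving value 50
5. E store(97), leaving value 97
6. F store(83), leaving value 83

linearizable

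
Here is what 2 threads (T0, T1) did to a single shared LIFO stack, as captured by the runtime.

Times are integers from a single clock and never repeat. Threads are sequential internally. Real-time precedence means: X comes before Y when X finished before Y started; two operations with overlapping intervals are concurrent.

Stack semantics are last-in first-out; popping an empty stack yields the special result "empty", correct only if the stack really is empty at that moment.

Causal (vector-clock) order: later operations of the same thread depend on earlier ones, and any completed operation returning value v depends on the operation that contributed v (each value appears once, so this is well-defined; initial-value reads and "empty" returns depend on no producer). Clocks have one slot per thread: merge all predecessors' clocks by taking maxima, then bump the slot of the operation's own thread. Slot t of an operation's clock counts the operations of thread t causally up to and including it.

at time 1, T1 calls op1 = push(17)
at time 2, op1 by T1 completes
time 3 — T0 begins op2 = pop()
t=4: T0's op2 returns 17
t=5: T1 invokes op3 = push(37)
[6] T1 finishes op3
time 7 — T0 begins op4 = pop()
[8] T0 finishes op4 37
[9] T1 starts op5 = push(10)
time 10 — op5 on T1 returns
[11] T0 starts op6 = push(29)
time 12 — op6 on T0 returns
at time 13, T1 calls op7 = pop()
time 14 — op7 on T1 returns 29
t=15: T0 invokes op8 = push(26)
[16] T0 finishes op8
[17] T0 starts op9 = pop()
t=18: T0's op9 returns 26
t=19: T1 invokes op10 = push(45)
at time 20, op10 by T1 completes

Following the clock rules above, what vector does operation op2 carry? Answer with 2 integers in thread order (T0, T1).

op1, invoked 1, has no incoming edges; only T1's bump applies → (0, 1)
op3 (invocation 5): componentwise max over VC(op1)=(0, 1), +1 at T1, giving (0, 2)
op2 (invocation 3): componentwise max over VC(op1)=(0, 1), +1 at T0, giving (1, 1)
op5 (invocation 9): componentwise max over VC(op3)=(0, 2), +1 at T1, giving (0, 3)
op4 (invocation 7): componentwise max over VC(op2)=(1, 1), VC(op3)=(0, 2), +1 at T0, giving (2, 2)
op6 (invocation 11): componentwise max over VC(op4)=(2, 2), +1 at T0, giving (3, 2)
op8 (invocation 15): componentwise max over VC(op6)=(3, 2), +1 at T0, giving (4, 2)
op7 (invocation 13): componentwise max over VC(op5)=(0, 3), VC(op6)=(3, 2), +1 at T1, giving (3, 4)
op9 (invocation 17): componentwise max over VC(op8)=(4, 2), +1 at T0, giving (5, 2)
op10 (invocation 19): componentwise max over VC(op7)=(3, 4), +1 at T1, giving (3, 5)
target: VC(op2) = (1, 1)

(1, 1)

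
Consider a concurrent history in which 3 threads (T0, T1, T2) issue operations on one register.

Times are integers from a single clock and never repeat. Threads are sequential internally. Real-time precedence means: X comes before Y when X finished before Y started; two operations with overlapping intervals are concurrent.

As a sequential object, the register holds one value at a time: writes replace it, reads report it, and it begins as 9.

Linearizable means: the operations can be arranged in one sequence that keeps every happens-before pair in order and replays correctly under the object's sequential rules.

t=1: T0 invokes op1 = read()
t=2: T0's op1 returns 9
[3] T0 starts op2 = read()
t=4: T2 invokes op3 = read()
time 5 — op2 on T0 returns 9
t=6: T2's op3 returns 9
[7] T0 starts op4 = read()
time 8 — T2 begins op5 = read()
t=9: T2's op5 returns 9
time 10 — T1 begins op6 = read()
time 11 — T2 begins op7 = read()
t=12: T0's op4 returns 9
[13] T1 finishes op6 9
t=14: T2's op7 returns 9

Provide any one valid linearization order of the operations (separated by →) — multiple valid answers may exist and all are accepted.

step 1: op1 read() → 9 — value 9
step 2: op2 read() → 9 — value 9
step 3: op3 read() → 9 — value 9
step 4: op4 read() → 9 — value 9
step 5: op5 read() → 9 — value 9
step 6: op6 read() → 9 — value 9
step 7: op7 read() → 9 — value 9

op1 → op2 → op3 → op4 → op5 → op6 → op7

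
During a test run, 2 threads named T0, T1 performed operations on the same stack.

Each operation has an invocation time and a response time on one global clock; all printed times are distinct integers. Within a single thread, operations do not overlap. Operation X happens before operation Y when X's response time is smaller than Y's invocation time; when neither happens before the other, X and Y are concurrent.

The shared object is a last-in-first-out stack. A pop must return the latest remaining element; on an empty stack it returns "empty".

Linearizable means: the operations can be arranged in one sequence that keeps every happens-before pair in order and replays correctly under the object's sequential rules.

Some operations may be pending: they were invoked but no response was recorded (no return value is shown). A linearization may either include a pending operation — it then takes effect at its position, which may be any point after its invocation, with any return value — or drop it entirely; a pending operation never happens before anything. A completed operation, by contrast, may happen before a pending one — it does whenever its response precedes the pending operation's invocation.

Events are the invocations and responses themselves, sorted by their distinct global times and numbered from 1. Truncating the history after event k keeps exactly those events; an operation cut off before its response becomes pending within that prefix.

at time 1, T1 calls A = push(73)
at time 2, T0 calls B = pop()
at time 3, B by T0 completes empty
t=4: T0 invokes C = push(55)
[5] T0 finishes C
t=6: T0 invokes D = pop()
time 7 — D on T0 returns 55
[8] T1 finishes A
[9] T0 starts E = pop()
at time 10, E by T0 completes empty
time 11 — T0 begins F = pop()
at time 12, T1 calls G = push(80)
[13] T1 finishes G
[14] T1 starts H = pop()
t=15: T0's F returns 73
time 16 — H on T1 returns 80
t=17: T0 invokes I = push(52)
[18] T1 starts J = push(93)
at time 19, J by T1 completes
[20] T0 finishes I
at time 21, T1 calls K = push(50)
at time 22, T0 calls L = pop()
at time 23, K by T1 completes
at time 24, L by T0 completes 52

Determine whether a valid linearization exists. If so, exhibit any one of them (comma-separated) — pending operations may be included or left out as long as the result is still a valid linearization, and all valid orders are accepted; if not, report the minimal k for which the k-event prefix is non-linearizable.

not linearizable — minimal violating prefix: 10 events

the violation lands at event 10, E's response at time 10: events 1..9 linearize, events 1..10 do not
checked exhaustively: 4 real-time-consistent orders of 5 completed operations, zero legal stack replays
sample order A, B, C, D, E stalls at step 2 — B pop() → empty has no legal effect
sample order B, A, C, D, E stalls at step 5 — E pop() → empty has no legal effect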